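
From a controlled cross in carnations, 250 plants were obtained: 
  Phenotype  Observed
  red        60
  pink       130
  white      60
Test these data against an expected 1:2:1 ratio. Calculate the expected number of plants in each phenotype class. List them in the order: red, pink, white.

62.5, 125, 62.5

Under the 1:2:1 hypothesis (Σ ratio = 4, N = 250):
  red: 250 × 1/4 = 62.5
  pink: 250 × 2/4 = 125
  white: 250 × 1/4 = 62.5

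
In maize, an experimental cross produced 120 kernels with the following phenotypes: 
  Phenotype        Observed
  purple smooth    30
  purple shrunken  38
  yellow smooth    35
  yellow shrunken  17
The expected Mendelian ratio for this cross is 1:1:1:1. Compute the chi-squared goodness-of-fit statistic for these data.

Under the 1:1:1:1 hypothesis (Σ ratio = 4, N = 120):
  purple smooth: 120 × 1/4 = 30
  purple shrunken: 120 × 1/4 = 30
  yellow smooth: 120 × 1/4 = 30
  yellow shrunken: 120 × 1/4 = 30
χ² = Σ (O − E)² / E
  purple smooth: (30 − 30)² / 30 = 0.0000
  purple shrunken: (38 − 30)² / 30 = 2.1333
  yellow smooth: (35 − 30)² / 30 = 0.8333
  yellow shrunken: (17 − 30)² / 30 = 5.6333
χ² = 0.0000 + 2.1333 + 0.8333 + 5.6333 = 8.5999 ≈ 8.600

8.600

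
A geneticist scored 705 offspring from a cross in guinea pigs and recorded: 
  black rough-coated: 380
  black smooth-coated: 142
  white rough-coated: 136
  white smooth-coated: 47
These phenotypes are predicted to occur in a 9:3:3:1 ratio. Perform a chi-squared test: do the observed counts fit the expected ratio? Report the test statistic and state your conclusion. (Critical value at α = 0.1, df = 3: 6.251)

1.726; consistent

Under the 9:3:3:1 hypothesis (Σ ratio = 16, N = 705):
  black rough-coated: 705 × 9/16 = 396.5625
  black smooth-coated: 705 × 3/16 = 132.1875
  white rough-coated: 705 × 3/16 = 132.1875
  white smooth-coated: 705 × 1/16 = 44.0625
χ² = Σ (O − E)² / E
  black rough-coated: (380 − 396.5625)² / 396.5625 = 0.6917
  black smooth-coated: (142 − 132.1875)² / 132.1875 = 0.7284
  white rough-coated: (136 − 132.1875)² / 132.1875 = 0.1100
  white smooth-coated: (47 − 44.0625)² / 44.0625 = 0.1958
χ² = 0.6917 + 0.7284 + 0.1100 + 0.1958 = 1.7259 ≈ 1.726
Degrees of freedom = 4 − 1 = 3; critical value at α = 0.1 is 6.251.
Since 1.726 < 6.251, we fail to reject the null hypothesis — the data are consistent with the 9:3:3:1 ratio.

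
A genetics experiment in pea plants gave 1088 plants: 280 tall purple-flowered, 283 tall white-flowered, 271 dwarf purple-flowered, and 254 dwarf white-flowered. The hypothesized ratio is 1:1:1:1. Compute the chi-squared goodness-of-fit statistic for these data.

The 1:1:1:1 ratio has 4 parts, so with N = 1088 the expected counts are:
  tall purple-flowered: 1088 × 1/4 = 272
  tall white-flowered: 1088 × 1/4 = 272
  dwarf purple-flowered: 1088 × 1/4 = 272
  dwarf white-flowered: 1088 × 1/4 = 272
χ² = Σ (O − E)² / E
  tall purple-flowered: (280 − 272)² / 272 = 0.2353
  tall white-flowered: (283 − 272)² / 272 = 0.4449
  dwarf purple-flowered: (271 − 272)² / 272 = 0.0037
  dwarf white-flowered: (254 − 272)² / 272 = 1.1912
χ² = 0.2353 + 0.4449 + 0.0037 + 1.1912 = 1.8751 ≈ 1.875

1.875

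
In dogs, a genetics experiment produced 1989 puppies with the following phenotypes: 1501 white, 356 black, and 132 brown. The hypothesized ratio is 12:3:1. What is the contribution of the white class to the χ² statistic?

0.057

Total ratio parts = 16. Expected numbers out of 1989:
  white: 1989 × 12/16 = 1491.75
  black: 1989 × 3/16 = 372.9375
  brown: 1989 × 1/16 = 124.3125
Contribution of white: (1501 − 1491.75)² / 1491.75 = 0.0574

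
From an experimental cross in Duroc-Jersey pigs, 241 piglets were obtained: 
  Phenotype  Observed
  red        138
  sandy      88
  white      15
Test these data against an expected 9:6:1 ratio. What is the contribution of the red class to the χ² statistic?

Under the 9:6:1 hypothesis (Σ ratio = 16, N = 241):
  red: 241 × 9/16 = 135.5625
  sandy: 241 × 6/16 = 90.375
  white: 241 × 1/16 = 15.0625
Contribution of red: (138 − 135.5625)² / 135.5625 = 0.0438

0.044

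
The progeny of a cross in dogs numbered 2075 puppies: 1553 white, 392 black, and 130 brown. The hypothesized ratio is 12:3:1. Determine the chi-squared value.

The 12:3:1 ratio has 16 parts, so with N = 2075 the expected counts are:
  white: 2075 × 12/16 = 1556.25
  black: 2075 × 3/16 = 389.0625
  brown: 2075 × 1/16 = 129.6875
χ² = Σ (O − E)² / E
  white: (1553 − 1556.25)² / 1556.25 = 0.0068
  black: (392 − 389.0625)² / 389.0625 = 0.0222
  brown: (130 − 129.6875)² / 129.6875 = 0.0008
χ² = 0.0068 + 0.0222 + 0.0008 = 0.0298 ≈ 0.030

0.030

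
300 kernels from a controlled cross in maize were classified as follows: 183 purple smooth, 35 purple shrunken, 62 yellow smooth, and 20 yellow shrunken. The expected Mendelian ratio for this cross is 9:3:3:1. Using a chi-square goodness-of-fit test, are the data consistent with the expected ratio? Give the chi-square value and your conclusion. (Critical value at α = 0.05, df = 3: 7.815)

9.902; not consistent

Total ratio parts = 16. Expected numbers out of 300:
  purple smooth: 300 × 9/16 = 168.75
  purple shrunken: 300 × 3/16 = 56.25
  yellow smooth: 300 × 3/16 = 56.25
  yellow shrunken: 300 × 1/16 = 18.75
χ² = Σ (O − E)² / E
  purple smooth: (183 − 168.75)² / 168.75 = 1.2033
  purple shrunken: (35 − 56.25)² / 56.25 = 8.0278
  yellow smooth: (62 − 56.25)² / 56.25 = 0.5878
  yellow shrunken: (20 − 18.75)² / 18.75 = 0.0833
χ² = 1.2033 + 8.0278 + 0.5878 + 0.0833 = 9.9022 ≈ 9.902
Degrees of freedom = 4 − 1 = 3; critical value at α = 0.05 is 7.815.
Since 9.902 > 7.815, we reject the null hypothesis — the data do not fit the 9:3:3:1 ratio.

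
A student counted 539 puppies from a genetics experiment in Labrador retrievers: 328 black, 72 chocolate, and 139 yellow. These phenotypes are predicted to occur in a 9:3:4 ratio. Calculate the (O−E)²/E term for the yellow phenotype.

0.134

The 9:3:4 ratio has 16 parts, so with N = 539 the expected counts are:
  black: 539 × 9/16 = 303.1875
  chocolate: 539 × 3/16 = 101.0625
  yellow: 539 × 4/16 = 134.75
Contribution of yellow: (139 − 134.75)² / 134.75 = 0.1340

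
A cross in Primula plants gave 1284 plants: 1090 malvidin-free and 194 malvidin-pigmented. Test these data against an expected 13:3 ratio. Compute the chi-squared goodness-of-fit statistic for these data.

11.173

Under the 13:3 hypothesis (Σ ratio = 16, N = 1284):
  malvidin-free: 1284 × 13/16 = 1043.25
  malvidin-pigmented: 1284 × 3/16 = 240.75
χ² = Σ (O − E)² / E
  malvidin-free: (1090 − 1043.25)² / 1043.25 = 2.0950
  malvidin-pigmented: (194 − 240.75)² / 240.75 = 9.0781
χ² = 2.0950 + 9.0781 = 11.1731 ≈ 11.173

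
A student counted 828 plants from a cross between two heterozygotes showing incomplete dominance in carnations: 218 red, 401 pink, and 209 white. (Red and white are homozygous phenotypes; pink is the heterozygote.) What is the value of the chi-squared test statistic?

With incomplete dominance, a heterozygote × heterozygote cross gives a 1:2:1 phenotypic ratio.
The 1:2:1 ratio has 4 parts, so with N = 828 the expected counts are:
  red: 828 × 1/4 = 207
  pink: 828 × 2/4 = 414
  white: 828 × 1/4 = 207
χ² = Σ (O − E)² / E
  red: (218 − 207)² / 207 = 0.5845
  pink: (401 − 414)² / 414 = 0.4082
  white: (209 − 207)² / 207 = 0.0193
χ² = 0.5845 + 0.4082 + 0.0193 = 1.012

1.012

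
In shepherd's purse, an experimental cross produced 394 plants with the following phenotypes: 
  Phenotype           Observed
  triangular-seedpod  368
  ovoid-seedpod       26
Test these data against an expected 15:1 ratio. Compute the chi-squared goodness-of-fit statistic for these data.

0.082

The 15:1 ratio has 16 parts, so with N = 394 the expected counts are:
  triangular-seedpod: 394 × 15/16 = 369.375
  ovoid-seedpod: 394 × 1/16 = 24.625
χ² = Σ (O − E)² / E
  triangular-seedpod: (368 − 369.375)² / 369.375 = 0.0051
  ovoid-seedpod: (26 − 24.625)² / 24.625 = 0.0768
χ² = 0.0051 + 0.0768 = 0.0819 ≈ 0.082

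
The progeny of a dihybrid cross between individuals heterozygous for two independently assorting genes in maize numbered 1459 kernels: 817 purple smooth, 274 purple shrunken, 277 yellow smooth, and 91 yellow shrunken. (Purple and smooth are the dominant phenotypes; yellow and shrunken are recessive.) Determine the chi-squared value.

0.061

A dihybrid F₂ with independent assortment and complete dominance at both loci gives a 9:3:3:1 phenotypic ratio.
Expected counts for N = 1459 under a 9:3:3:1 ratio (total parts = 16):
  purple smooth: 1459 × 9/16 = 820.6875
  purple shrunken: 1459 × 3/16 = 273.5625
  yellow smooth: 1459 × 3/16 = 273.5625
  yellow shrunken: 1459 × 1/16 = 91.1875
χ² = Σ (O − E)² / E
  purple smooth: (817 − 820.6875)² / 820.6875 = 0.0166
  purple shrunken: (274 − 273.5625)² / 273.5625 = 0.0007
  yellow smooth: (277 − 273.5625)² / 273.5625 = 0.0432
  yellow shrunken: (91 − 91.1875)² / 91.1875 = 0.0004
χ² = 0.0166 + 0.0007 + 0.0432 + 0.0004 = 0.0609 ≈ 0.061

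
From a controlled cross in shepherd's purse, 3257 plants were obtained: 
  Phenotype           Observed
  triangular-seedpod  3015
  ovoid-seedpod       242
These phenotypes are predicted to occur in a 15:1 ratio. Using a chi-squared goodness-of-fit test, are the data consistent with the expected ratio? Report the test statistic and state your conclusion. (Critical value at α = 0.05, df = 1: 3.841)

7.742; not consistent

The 15:1 ratio has 16 parts, so with N = 3257 the expected counts are:
  triangular-seedpod: 3257 × 15/16 = 3053.4375
  ovoid-seedpod: 3257 × 1/16 = 203.5625
χ² = Σ (O − E)² / E
  triangular-seedpod: (3015 − 3053.4375)² / 3053.4375 = 0.4839
  ovoid-seedpod: (242 − 203.5625)² / 203.5625 = 7.2579
χ² = 0.4839 + 7.2579 = 7.7418 ≈ 7.742
Degrees of freedom = 2 − 1 = 1; critical value at α = 0.05 is 3.841.
Since 7.742 > 3.841, we reject the null hypothesis — the data do not fit the 15:1 ratio.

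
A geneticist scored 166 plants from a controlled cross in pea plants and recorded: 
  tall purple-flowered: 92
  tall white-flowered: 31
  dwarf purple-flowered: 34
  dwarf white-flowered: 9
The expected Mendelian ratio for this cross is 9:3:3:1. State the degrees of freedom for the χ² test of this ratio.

A goodness-of-fit test with 4 phenotype classes has df = 4 − 1 = 3.

3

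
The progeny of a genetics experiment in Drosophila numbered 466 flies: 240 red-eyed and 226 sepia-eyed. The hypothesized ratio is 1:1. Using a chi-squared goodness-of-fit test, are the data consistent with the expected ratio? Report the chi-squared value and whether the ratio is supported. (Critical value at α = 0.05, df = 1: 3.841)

0.421; consistent

Under the 1:1 hypothesis (Σ ratio = 2, N = 466):
  red-eyed: 466 × 1/2 = 233
  sepia-eyed: 466 × 1/2 = 233
χ² = Σ (O − E)² / E
  red-eyed: (240 − 233)² / 233 = 0.2103
  sepia-eyed: (226 − 233)² / 233 = 0.2103
χ² = 0.2103 + 0.2103 = 0.4206 ≈ 0.421
Degrees of freedom = 2 − 1 = 1; critical value at α = 0.05 is 3.841.
Since 0.421 < 3.841, we fail to reject the null hypothesis — the data are consistent with the 1:1 ratio.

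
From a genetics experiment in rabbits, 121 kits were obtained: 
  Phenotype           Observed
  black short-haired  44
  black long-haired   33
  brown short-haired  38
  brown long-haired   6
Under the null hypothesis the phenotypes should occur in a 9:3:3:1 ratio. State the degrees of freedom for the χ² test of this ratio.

A goodness-of-fit test with 4 phenotype classes has df = 4 − 1 = 3.

3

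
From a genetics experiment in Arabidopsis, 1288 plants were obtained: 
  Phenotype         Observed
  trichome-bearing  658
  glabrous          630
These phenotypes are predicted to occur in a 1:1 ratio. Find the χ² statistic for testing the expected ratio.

0.609

Total ratio parts = 2. Expected numbers out of 1288:
  trichome-bearing: 1288 × 1/2 = 644
  glabrous: 1288 × 1/2 = 644
χ² = Σ (O − E)² / E
  trichome-bearing: (658 − 644)² / 644 = 0.3043
  glabrous: (630 − 644)² / 644 = 0.3043
χ² = 0.3043 + 0.3043 = 0.6086 ≈ 0.609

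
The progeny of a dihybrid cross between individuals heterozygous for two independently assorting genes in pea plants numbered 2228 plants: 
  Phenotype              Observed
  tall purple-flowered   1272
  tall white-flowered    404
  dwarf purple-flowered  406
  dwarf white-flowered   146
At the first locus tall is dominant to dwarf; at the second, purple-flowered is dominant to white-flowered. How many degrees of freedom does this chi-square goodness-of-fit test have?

A dihybrid F₂ with independent assortment and complete dominance at both loci gives a 9:3:3:1 phenotypic ratio.
A goodness-of-fit test with 4 phenotype classes has df = 4 − 1 = 3.

3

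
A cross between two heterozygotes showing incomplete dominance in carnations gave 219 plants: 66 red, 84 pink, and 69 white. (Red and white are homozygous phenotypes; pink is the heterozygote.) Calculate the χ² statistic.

11.959

With incomplete dominance, a heterozygote × heterozygote cross gives a 1:2:1 phenotypic ratio.
The 1:2:1 ratio has 4 parts, so with N = 219 the expected counts are:
  red: 219 × 1/4 = 54.75
  pink: 219 × 2/4 = 109.5
  white: 219 × 1/4 = 54.75
χ² = Σ (O − E)² / E
  red: (66 − 54.75)² / 54.75 = 2.3116
  pink: (84 − 109.5)² / 109.5 = 5.9384
  white: (69 − 54.75)² / 54.75 = 3.7089
χ² = 2.3116 + 5.9384 + 3.7089 = 11.9589 ≈ 11.959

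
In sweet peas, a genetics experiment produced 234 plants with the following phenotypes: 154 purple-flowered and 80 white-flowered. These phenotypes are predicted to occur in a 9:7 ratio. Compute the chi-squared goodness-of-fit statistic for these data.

Expected counts for N = 234 under a 9:7 ratio (total parts = 16):
  purple-flowered: 234 × 9/16 = 131.625
  white-flowered: 234 × 7/16 = 102.375
χ² = Σ (O − E)² / E
  purple-flowered: (154 − 131.625)² / 131.625 = 3.8035
  white-flowered: (80 − 102.375)² / 102.375 = 4.8903
χ² = 3.8035 + 4.8903 = 8.6938 ≈ 8.694

8.694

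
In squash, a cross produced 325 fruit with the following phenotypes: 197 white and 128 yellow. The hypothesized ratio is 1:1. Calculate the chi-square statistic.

14.649

Total ratio parts = 2. Expected numbers out of 325:
  white: 325 × 1/2 = 162.5
  yellow: 325 × 1/2 = 162.5
χ² = Σ (O − E)² / E
  white: (197 − 162.5)² / 162.5 = 7.3246
  yellow: (128 − 162.5)² / 162.5 = 7.3246
χ² = 7.3246 + 7.3246 = 14.6492 ≈ 14.649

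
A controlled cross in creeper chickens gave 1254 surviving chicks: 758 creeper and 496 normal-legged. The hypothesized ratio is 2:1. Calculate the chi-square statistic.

Expected counts for N = 1254 under a 2:1 ratio (total parts = 3):
  creeper: 1254 × 2/3 = 836
  normal-legged: 1254 × 1/3 = 418
χ² = Σ (O − E)² / E
  creeper: (758 − 836)² / 836 = 7.2775
  normal-legged: (496 − 418)² / 418 = 14.5550
χ² = 7.2775 + 14.5550 = 21.8325 ≈ 21.833

21.833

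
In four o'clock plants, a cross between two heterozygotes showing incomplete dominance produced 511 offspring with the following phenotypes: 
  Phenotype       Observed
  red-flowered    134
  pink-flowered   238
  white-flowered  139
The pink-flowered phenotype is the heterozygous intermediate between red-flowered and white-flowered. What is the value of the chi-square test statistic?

2.495

With incomplete dominance, a heterozygote × heterozygote cross gives a 1:2:1 phenotypic ratio.
Under the 1:2:1 hypothesis (Σ ratio = 4, N = 511):
  red-flowered: 511 × 1/4 = 127.75
  pink-flowered: 511 × 2/4 = 255.5
  white-flowered: 511 × 1/4 = 127.75
χ² = Σ (O − E)² / E
  red-flowered: (134 − 127.75)² / 127.75 = 0.3058
  pink-flowered: (238 − 255.5)² / 255.5 = 1.1986
  white-flowered: (139 − 127.75)² / 127.75 = 0.9907
χ² = 0.3058 + 1.1986 + 0.9907 = 2.4951 ≈ 2.495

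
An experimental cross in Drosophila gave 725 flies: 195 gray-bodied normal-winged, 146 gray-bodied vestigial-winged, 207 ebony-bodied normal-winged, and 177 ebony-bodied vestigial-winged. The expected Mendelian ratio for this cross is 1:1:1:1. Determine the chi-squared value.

11.657

The 1:1:1:1 ratio has 4 parts, so with N = 725 the expected counts are:
  gray-bodied normal-winged: 725 × 1/4 = 181.25
  gray-bodied vestigial-winged: 725 × 1/4 = 181.25
  ebony-bodied normal-winged: 725 × 1/4 = 181.25
  ebony-bodied vestigial-winged: 725 × 1/4 = 181.25
χ² = Σ (O − E)² / E
  gray-bodied normal-winged: (195 − 181.25)² / 181.25 = 1.0431
  gray-bodied vestigial-winged: (146 − 181.25)² / 181.25 = 6.8555
  ebony-bodied normal-winged: (207 − 181.25)² / 181.25 = 3.6583
  ebony-bodied vestigial-winged: (177 − 181.25)² / 181.25 = 0.0997
χ² = 1.0431 + 6.8555 + 3.6583 + 0.0997 = 11.6566 ≈ 11.657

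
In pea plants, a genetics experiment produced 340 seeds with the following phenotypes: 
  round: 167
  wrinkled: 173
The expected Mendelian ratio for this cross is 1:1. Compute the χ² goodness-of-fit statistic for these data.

The 1:1 ratio has 2 parts, so with N = 340 the expected counts are:
  round: 340 × 1/2 = 170
  wrinkled: 340 × 1/2 = 170
χ² = Σ (O − E)² / E
  round: (167 − 170)² / 170 = 0.0529
  wrinkled: (173 − 170)² / 170 = 0.0529
χ² = 0.0529 + 0.0529 = 0.1058 ≈ 0.106

0.106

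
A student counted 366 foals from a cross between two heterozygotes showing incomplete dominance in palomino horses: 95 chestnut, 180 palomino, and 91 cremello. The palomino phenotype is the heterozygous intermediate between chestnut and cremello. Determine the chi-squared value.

0.186

With incomplete dominance, a heterozygote × heterozygote cross gives a 1:2:1 phenotypic ratio.
Expected counts for N = 366 under a 1:2:1 ratio (total parts = 4):
  chestnut: 366 × 1/4 = 91.5
  palomino: 366 × 2/4 = 183
  cremello: 366 × 1/4 = 91.5
χ² = Σ (O − E)² / E
  chestnut: (95 − 91.5)² / 91.5 = 0.1339
  palomino: (180 − 183)² / 183 = 0.0492
  cremello: (91 − 91.5)² / 91.5 = 0.0027
χ² = 0.1339 + 0.0492 + 0.0027 = 0.1858 ≈ 0.186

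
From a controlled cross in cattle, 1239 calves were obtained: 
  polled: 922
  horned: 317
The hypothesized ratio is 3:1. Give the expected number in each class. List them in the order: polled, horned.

The 3:1 ratio has 4 parts, so with N = 1239 the expected counts are:
  polled: 1239 × 3/4 = 929.25
  horned: 1239 × 1/4 = 309.75

929.25, 309.75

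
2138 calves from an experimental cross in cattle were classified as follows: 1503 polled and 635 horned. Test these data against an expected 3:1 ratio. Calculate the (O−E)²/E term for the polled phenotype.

6.299

Expected counts for N = 2138 under a 3:1 ratio (total parts = 4):
  polled: 2138 × 3/4 = 1603.5
  horned: 2138 × 1/4 = 534.5
Contribution of polled: (1503 − 1603.5)² / 1603.5 = 6.2989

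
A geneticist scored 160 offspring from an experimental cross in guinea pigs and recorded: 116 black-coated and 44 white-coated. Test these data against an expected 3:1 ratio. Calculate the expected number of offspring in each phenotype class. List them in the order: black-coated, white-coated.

120, 40

Total ratio parts = 4. Expected numbers out of 160:
  black-coated: 160 × 3/4 = 120
  white-coated: 160 × 1/4 = 40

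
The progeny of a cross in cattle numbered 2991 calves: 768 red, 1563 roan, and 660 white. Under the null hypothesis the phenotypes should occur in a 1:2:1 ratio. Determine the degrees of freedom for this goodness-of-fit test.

2

A goodness-of-fit test with 3 phenotype classes has df = 3 − 1 = 2.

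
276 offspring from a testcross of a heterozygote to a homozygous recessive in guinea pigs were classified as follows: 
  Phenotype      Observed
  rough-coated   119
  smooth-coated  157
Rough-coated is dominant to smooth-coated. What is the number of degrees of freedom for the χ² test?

A testcross of a heterozygote (Aa × aa) gives a 1:1 phenotypic ratio.
A goodness-of-fit test with 2 phenotype classes has df = 2 − 1 = 1.

1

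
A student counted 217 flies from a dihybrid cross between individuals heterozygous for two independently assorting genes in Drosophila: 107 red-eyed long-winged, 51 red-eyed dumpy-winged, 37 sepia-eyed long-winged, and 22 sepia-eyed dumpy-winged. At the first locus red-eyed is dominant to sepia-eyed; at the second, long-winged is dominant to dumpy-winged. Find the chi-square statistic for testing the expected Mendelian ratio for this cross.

10.056

A dihybrid F₂ with independent assortment and complete dominance at both loci gives a 9:3:3:1 phenotypic ratio.
Under the 9:3:3:1 hypothesis (Σ ratio = 16, N = 217):
  red-eyed long-winged: 217 × 9/16 = 122.0625
  red-eyed dumpy-winged: 217 × 3/16 = 40.6875
  sepia-eyed long-winged: 217 × 3/16 = 40.6875
  sepia-eyed dumpy-winged: 217 × 1/16 = 13.5625
χ² = Σ (O − E)² / E
  red-eyed long-winged: (107 − 122.0625)² / 122.0625 = 1.8587
  red-eyed dumpy-winged: (51 − 40.6875)² / 40.6875 = 2.6138
  sepia-eyed long-winged: (37 − 40.6875)² / 40.6875 = 0.3342
  sepia-eyed dumpy-winged: (22 − 13.5625)² / 13.5625 = 5.2491
χ² = 1.8587 + 2.6138 + 0.3342 + 5.2491 = 10.0558 ≈ 10.056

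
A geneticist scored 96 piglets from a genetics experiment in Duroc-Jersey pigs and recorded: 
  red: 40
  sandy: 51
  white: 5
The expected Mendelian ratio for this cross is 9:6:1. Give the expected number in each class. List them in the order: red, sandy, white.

Under the 9:6:1 hypothesis (Σ ratio = 16, N = 96):
  red: 96 × 9/16 = 54
  sandy: 96 × 6/16 = 36
  white: 96 × 1/16 = 6

54, 36, 6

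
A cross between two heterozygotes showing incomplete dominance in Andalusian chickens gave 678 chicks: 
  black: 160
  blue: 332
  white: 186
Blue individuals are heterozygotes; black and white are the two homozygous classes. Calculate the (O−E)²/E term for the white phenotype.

With incomplete dominance, a heterozygote × heterozygote cross gives a 1:2:1 phenotypic ratio.
The 1:2:1 ratio has 4 parts, so with N = 678 the expected counts are:
  black: 678 × 1/4 = 169.5
  blue: 678 × 2/4 = 339
  white: 678 × 1/4 = 169.5
Contribution of white: (186 − 169.5)² / 169.5 = 1.6062

1.606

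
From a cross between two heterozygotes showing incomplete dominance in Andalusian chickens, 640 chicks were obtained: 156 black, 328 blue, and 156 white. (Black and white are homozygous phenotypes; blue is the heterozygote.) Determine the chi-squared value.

0.400

With incomplete dominance, a heterozygote × heterozygote cross gives a 1:2:1 phenotypic ratio.
The 1:2:1 ratio has 4 parts, so with N = 640 the expected counts are:
  black: 640 × 1/4 = 160
  blue: 640 × 2/4 = 320
  white: 640 × 1/4 = 160
χ² = Σ (O − E)² / E
  black: (156 − 160)² / 160 = 0.1000
  blue: (328 − 320)² / 320 = 0.2000
  white: (156 − 160)² / 160 = 0.1000
χ² = 0.1000 + 0.2000 + 0.1000 = 0.400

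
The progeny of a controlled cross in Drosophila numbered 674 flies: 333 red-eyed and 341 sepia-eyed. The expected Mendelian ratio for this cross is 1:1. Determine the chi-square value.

The 1:1 ratio has 2 parts, so with N = 674 the expected counts are:
  red-eyed: 674 × 1/2 = 337
  sepia-eyed: 674 × 1/2 = 337
χ² = Σ (O − E)² / E
  red-eyed: (333 − 337)² / 337 = 0.0475
  sepia-eyed: (341 − 337)² / 337 = 0.0475
χ² = 0.0475 + 0.0475 = 0.095

0.095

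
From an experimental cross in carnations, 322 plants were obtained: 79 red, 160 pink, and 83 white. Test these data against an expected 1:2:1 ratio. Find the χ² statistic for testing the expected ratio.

0.112

The 1:2:1 ratio has 4 parts, so with N = 322 the expected counts are:
  red: 322 × 1/4 = 80.5
  pink: 322 × 2/4 = 161
  white: 322 × 1/4 = 80.5
χ² = Σ (O − E)² / E
  red: (79 − 80.5)² / 80.5 = 0.0280
  pink: (160 − 161)² / 161 = 0.0062
  white: (83 − 80.5)² / 80.5 = 0.0776
χ² = 0.0280 + 0.0062 + 0.0776 = 0.1118 ≈ 0.112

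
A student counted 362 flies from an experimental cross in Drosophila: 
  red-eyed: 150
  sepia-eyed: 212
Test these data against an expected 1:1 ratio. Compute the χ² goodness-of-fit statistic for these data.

Total ratio parts = 2. Expected numbers out of 362:
  red-eyed: 362 × 1/2 = 181
  sepia-eyed: 362 × 1/2 = 181
χ² = Σ (O − E)² / E
  red-eyed: (150 − 181)² / 181 = 5.3094
  sepia-eyed: (212 − 181)² / 181 = 5.3094
χ² = 5.3094 + 5.3094 = 10.6188 ≈ 10.619

10.619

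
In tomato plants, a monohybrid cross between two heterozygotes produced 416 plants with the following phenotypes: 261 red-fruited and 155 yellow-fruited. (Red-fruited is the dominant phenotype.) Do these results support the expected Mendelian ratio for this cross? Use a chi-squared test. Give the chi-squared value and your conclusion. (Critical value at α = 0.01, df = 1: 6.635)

For a monohybrid cross between heterozygotes with complete dominance, the expected phenotypic ratio is 3:1.
Under the 3:1 hypothesis (Σ ratio = 4, N = 416):
  red-fruited: 416 × 3/4 = 312
  yellow-fruited: 416 × 1/4 = 104
χ² = Σ (O − E)² / E
  red-fruited: (261 − 312)² / 312 = 8.3365
  yellow-fruited: (155 − 104)² / 104 = 25.0096
χ² = 8.3365 + 25.0096 = 33.3461 ≈ 33.346
Degrees of freedom = 2 − 1 = 1; critical value at α = 0.01 is 6.635.
Since 33.346 > 6.635, we reject the null hypothesis — the data do not fit the 3:1 ratio.

33.346; not consistent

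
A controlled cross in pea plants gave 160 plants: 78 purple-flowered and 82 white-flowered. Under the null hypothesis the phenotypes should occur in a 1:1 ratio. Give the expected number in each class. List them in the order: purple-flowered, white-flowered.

80, 80

Expected counts for N = 160 under a 1:1 ratio (total parts = 2):
  purple-flowered: 160 × 1/2 = 80
  white-flowered: 160 × 1/2 = 80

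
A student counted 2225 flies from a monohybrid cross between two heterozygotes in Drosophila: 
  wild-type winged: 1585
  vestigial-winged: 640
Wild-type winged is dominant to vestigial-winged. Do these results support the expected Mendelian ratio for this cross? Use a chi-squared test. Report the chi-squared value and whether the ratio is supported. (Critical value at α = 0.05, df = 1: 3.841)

For a monohybrid cross between heterozygotes with complete dominance, the expected phenotypic ratio is 3:1.
The 3:1 ratio has 4 parts, so with N = 2225 the expected counts are:
  wild-type winged: 2225 × 3/4 = 1668.75
  vestigial-winged: 2225 × 1/4 = 556.25
χ² = Σ (O − E)² / E
  wild-type winged: (1585 − 1668.75)² / 1668.75 = 4.2032
  vestigial-winged: (640 − 556.25)² / 556.25 = 12.6096
χ² = 4.2032 + 12.6096 = 16.8128 ≈ 16.813
Degrees of freedom = 2 − 1 = 1; critical value at α = 0.05 is 3.841.
Since 16.813 > 3.841, we reject the null hypothesis — the data do not fit the 3:1 ratio.

16.813; not consistent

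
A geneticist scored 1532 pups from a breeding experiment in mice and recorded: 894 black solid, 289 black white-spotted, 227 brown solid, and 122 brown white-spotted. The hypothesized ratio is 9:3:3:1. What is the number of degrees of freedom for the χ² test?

A goodness-of-fit test with 4 phenotype classes has df = 4 − 1 = 3.

3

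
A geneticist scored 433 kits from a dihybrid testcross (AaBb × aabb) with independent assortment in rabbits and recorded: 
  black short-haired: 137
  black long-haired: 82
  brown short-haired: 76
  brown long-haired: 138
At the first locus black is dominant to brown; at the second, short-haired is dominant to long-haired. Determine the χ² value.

A dihybrid testcross with independent assortment gives a 1:1:1:1 ratio.
Expected counts for N = 433 under a 1:1:1:1 ratio (total parts = 4):
  black short-haired: 433 × 1/4 = 108.25
  black long-haired: 433 × 1/4 = 108.25
  brown short-haired: 433 × 1/4 = 108.25
  brown long-haired: 433 × 1/4 = 108.25
χ² = Σ (O − E)² / E
  black short-haired: (137 − 108.25)² / 108.25 = 7.6357
  black long-haired: (82 − 108.25)² / 108.25 = 6.3655
  brown short-haired: (76 − 108.25)² / 108.25 = 9.6080
  brown long-haired: (138 − 108.25)² / 108.25 = 8.1761
χ² = 7.6357 + 6.3655 + 9.6080 + 8.1761 = 31.7853 ≈ 31.785

31.785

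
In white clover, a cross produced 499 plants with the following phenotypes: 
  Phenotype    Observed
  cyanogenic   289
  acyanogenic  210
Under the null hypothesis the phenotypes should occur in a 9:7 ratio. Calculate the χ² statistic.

The 9:7 ratio has 16 parts, so with N = 499 the expected counts are:
  cyanogenic: 499 × 9/16 = 280.6875
  acyanogenic: 499 × 7/16 = 218.3125
χ² = Σ (O − E)² / E
  cyanogenic: (289 − 280.6875)² / 280.6875 = 0.2462
  acyanogenic: (210 − 218.3125)² / 218.3125 = 0.3165
χ² = 0.2462 + 0.3165 = 0.5627 ≈ 0.563

0.563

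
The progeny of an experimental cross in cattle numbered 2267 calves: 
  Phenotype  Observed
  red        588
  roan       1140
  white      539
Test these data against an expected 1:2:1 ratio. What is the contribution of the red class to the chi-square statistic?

Under the 1:2:1 hypothesis (Σ ratio = 4, N = 2267):
  red: 2267 × 1/4 = 566.75
  roan: 2267 × 2/4 = 1133.5
  white: 2267 × 1/4 = 566.75
Contribution of red: (588 − 566.75)² / 566.75 = 0.7968

0.797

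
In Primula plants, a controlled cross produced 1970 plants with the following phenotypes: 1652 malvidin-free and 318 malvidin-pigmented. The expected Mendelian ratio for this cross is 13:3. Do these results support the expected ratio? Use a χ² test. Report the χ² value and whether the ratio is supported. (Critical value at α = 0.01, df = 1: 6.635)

Under the 13:3 hypothesis (Σ ratio = 16, N = 1970):
  malvidin-free: 1970 × 13/16 = 1600.625
  malvidin-pigmented: 1970 × 3/16 = 369.375
χ² = Σ (O − E)² / E
  malvidin-free: (1652 − 1600.625)² / 1600.625 = 1.6490
  malvidin-pigmented: (318 − 369.375)² / 369.375 = 7.1456
χ² = 1.6490 + 7.1456 = 8.7946 ≈ 8.795
Degrees of freedom = 2 − 1 = 1; critical value at α = 0.01 is 6.635.
Since 8.795 > 6.635, we reject the null hypothesis — the data do not fit the 13:3 ratio.

8.795; not consistent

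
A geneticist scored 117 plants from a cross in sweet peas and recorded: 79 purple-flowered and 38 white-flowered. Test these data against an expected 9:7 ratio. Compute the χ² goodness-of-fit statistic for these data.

6.040

Total ratio parts = 16. Expected numbers out of 117:
  purple-flowered: 117 × 9/16 = 65.8125
  white-flowered: 117 × 7/16 = 51.1875
χ² = Σ (O − E)² / E
  purple-flowered: (79 − 65.8125)² / 65.8125 = 2.6425
  white-flowered: (38 − 51.1875)² / 51.1875 = 3.3975
χ² = 2.6425 + 3.3975 = 6.040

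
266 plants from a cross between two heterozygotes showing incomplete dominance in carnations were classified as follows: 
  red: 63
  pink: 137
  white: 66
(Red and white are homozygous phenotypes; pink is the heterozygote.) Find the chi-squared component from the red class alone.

With incomplete dominance, a heterozygote × heterozygote cross gives a 1:2:1 phenotypic ratio.
Total ratio parts = 4. Expected numbers out of 266:
  red: 266 × 1/4 = 66.5
  pink: 266 × 2/4 = 133
  white: 266 × 1/4 = 66.5
Contribution of red: (63 − 66.5)² / 66.5 = 0.1842

0.184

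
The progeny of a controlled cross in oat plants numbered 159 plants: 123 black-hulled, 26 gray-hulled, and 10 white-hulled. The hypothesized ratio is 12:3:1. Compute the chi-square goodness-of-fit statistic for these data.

The 12:3:1 ratio has 16 parts, so with N = 159 the expected counts are:
  black-hulled: 159 × 12/16 = 119.25
  gray-hulled: 159 × 3/16 = 29.8125
  white-hulled: 159 × 1/16 = 9.9375
χ² = Σ (O − E)² / E
  black-hulled: (123 − 119.25)² / 119.25 = 0.1179
  gray-hulled: (26 − 29.8125)² / 29.8125 = 0.4876
  white-hulled: (10 − 9.9375)² / 9.9375 = 0.0004
χ² = 0.1179 + 0.4876 + 0.0004 = 0.6059 ≈ 0.606

0.606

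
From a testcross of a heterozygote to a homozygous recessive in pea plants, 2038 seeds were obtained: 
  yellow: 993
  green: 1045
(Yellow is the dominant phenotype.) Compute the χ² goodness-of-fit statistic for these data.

A testcross of a heterozygote (Aa × aa) gives a 1:1 phenotypic ratio.
Expected counts for N = 2038 under a 1:1 ratio (total parts = 2):
  yellow: 2038 × 1/2 = 1019
  green: 2038 × 1/2 = 1019
χ² = Σ (O − E)² / E
  yellow: (993 − 1019)² / 1019 = 0.6634
  green: (1045 − 1019)² / 1019 = 0.6634
χ² = 0.6634 + 0.6634 = 1.3268 ≈ 1.327

1.327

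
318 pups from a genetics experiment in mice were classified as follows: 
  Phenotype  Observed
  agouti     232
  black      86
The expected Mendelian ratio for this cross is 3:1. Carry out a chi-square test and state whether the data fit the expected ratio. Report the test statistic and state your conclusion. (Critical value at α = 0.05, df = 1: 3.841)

The 3:1 ratio has 4 parts, so with N = 318 the expected counts are:
  agouti: 318 × 3/4 = 238.5
  black: 318 × 1/4 = 79.5
χ² = Σ (O − E)² / E
  agouti: (232 − 238.5)² / 238.5 = 0.1771
  black: (86 − 79.5)² / 79.5 = 0.5314
χ² = 0.1771 + 0.5314 = 0.7085 ≈ 0.709
Degrees of freedom = 2 − 1 = 1; critical value at α = 0.05 is 3.841.
Since 0.709 < 3.841, we fail to reject the null hypothesis — the data are consistent with the 3:1 ratio.

0.709; consistent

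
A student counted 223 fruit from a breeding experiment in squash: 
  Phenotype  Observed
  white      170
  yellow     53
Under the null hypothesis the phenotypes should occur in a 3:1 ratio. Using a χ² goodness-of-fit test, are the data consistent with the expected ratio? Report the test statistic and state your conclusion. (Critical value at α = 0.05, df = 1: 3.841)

Under the 3:1 hypothesis (Σ ratio = 4, N = 223):
  white: 223 × 3/4 = 167.25
  yellow: 223 × 1/4 = 55.75
χ² = Σ (O − E)² / E
  white: (170 − 167.25)² / 167.25 = 0.0452
  yellow: (53 − 55.75)² / 55.75 = 0.1357
χ² = 0.0452 + 0.1357 = 0.1809 ≈ 0.181
Degrees of freedom = 2 − 1 = 1; critical value at α = 0.05 is 3.841.
Since 0.181 < 3.841, we fail to reject the null hypothesis — the data are consistent with the 3:1 ratio.

0.181; consistent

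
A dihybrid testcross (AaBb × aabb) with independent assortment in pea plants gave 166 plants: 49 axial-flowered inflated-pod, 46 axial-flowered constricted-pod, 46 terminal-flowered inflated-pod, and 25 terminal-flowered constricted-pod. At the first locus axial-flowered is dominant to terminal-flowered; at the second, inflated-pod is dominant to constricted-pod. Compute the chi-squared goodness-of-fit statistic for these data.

A dihybrid testcross with independent assortment gives a 1:1:1:1 ratio.
Under the 1:1:1:1 hypothesis (Σ ratio = 4, N = 166):
  axial-flowered inflated-pod: 166 × 1/4 = 41.5
  axial-flowered constricted-pod: 166 × 1/4 = 41.5
  terminal-flowered inflated-pod: 166 × 1/4 = 41.5
  terminal-flowered constricted-pod: 166 × 1/4 = 41.5
χ² = Σ (O − E)² / E
  axial-flowered inflated-pod: (49 − 41.5)² / 41.5 = 1.3554
  axial-flowered constricted-pod: (46 − 41.5)² / 41.5 = 0.4880
  terminal-flowered inflated-pod: (46 − 41.5)² / 41.5 = 0.4880
  terminal-flowered constricted-pod: (25 − 41.5)² / 41.5 = 6.5602
χ² = 1.3554 + 0.4880 + 0.4880 + 6.5602 = 8.8916 ≈ 8.892

8.892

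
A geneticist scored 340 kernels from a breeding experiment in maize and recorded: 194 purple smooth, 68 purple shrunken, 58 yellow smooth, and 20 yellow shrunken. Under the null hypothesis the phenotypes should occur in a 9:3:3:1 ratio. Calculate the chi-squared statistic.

0.915

Under the 9:3:3:1 hypothesis (Σ ratio = 16, N = 340):
  purple smooth: 340 × 9/16 = 191.25
  purple shrunken: 340 × 3/16 = 63.75
  yellow smooth: 340 × 3/16 = 63.75
  yellow shrunken: 340 × 1/16 = 21.25
χ² = Σ (O − E)² / E
  purple smooth: (194 − 191.25)² / 191.25 = 0.0395
  purple shrunken: (68 − 63.75)² / 63.75 = 0.2833
  yellow smooth: (58 − 63.75)² / 63.75 = 0.5186
  yellow shrunken: (20 − 21.25)² / 21.25 = 0.0735
χ² = 0.0395 + 0.2833 + 0.5186 + 0.0735 = 0.9149 ≈ 0.915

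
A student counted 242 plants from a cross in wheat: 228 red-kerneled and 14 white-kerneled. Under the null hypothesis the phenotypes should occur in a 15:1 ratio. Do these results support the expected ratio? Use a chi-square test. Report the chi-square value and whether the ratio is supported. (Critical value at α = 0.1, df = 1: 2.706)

Total ratio parts = 16. Expected numbers out of 242:
  red-kerneled: 242 × 15/16 = 226.875
  white-kerneled: 242 × 1/16 = 15.125
χ² = Σ (O − E)² / E
  red-kerneled: (228 − 226.875)² / 226.875 = 0.0056
  white-kerneled: (14 − 15.125)² / 15.125 = 0.0837
χ² = 0.0056 + 0.0837 = 0.0893 ≈ 0.089
Degrees of freedom = 2 − 1 = 1; critical value at α = 0.1 is 2.706.
Since 0.089 < 2.706, we fail to reject the null hypothesis — the data are consistent with the 15:1 ratio.

0.089; consistent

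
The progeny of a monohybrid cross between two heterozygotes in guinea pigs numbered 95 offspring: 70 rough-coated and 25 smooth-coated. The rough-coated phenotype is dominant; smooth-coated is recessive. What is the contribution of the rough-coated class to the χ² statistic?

For a monohybrid cross between heterozygotes with complete dominance, the expected phenotypic ratio is 3:1.
Total ratio parts = 4. Expected numbers out of 95:
  rough-coated: 95 × 3/4 = 71.25
  smooth-coated: 95 × 1/4 = 23.75
Contribution of rough-coated: (70 − 71.25)² / 71.25 = 0.0219

0.022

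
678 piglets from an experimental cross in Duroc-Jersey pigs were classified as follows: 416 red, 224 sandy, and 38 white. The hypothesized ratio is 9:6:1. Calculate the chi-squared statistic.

The 9:6:1 ratio has 16 parts, so with N = 678 the expected counts are:
  red: 678 × 9/16 = 381.375
  sandy: 678 × 6/16 = 254.25
  white: 678 × 1/16 = 42.375
χ² = Σ (O − E)² / E
  red: (416 − 381.375)² / 381.375 = 3.1436
  sandy: (224 − 254.25)² / 254.25 = 3.5991
  white: (38 − 42.375)² / 42.375 = 0.4517
χ² = 3.1436 + 3.5991 + 0.4517 = 7.1944 ≈ 7.194

7.194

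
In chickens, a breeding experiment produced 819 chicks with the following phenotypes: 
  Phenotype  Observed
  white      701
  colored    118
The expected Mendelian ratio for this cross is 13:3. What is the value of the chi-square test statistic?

10.136

Total ratio parts = 16. Expected numbers out of 819:
  white: 819 × 13/16 = 665.4375
  colored: 819 × 3/16 = 153.5625
χ² = Σ (O − E)² / E
  white: (701 − 665.4375)² / 665.4375 = 1.9005
  colored: (118 − 153.5625)² / 153.5625 = 8.2357
χ² = 1.9005 + 8.2357 = 10.1362 ≈ 10.136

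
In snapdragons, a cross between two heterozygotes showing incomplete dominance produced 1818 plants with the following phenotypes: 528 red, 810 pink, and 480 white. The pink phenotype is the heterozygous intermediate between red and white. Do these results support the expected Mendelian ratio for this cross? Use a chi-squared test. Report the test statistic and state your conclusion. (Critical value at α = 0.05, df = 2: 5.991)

24.099; not consistent

With incomplete dominance, a heterozygote × heterozygote cross gives a 1:2:1 phenotypic ratio.
The 1:2:1 ratio has 4 parts, so with N = 1818 the expected counts are:
  red: 1818 × 1/4 = 454.5
  pink: 1818 × 2/4 = 909
  white: 1818 × 1/4 = 454.5
χ² = Σ (O − E)² / E
  red: (528 − 454.5)² / 454.5 = 11.8861
  pink: (810 − 909)² / 909 = 10.7822
  white: (480 − 454.5)² / 454.5 = 1.4307
χ² = 11.8861 + 10.7822 + 1.4307 = 24.099
Degrees of freedom = 3 − 1 = 2; critical value at α = 0.05 is 5.991.
Since 24.099 > 5.991, we reject the null hypothesis — the data do not fit the 1:2:1 ratio.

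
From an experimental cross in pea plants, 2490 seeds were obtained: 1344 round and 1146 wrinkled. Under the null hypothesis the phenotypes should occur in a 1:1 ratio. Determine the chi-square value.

Total ratio parts = 2. Expected numbers out of 2490:
  round: 2490 × 1/2 = 1245
  wrinkled: 2490 × 1/2 = 1245
χ² = Σ (O − E)² / E
  round: (1344 − 1245)² / 1245 = 7.8723
  wrinkled: (1146 − 1245)² / 1245 = 7.8723
χ² = 7.8723 + 7.8723 = 15.7446 ≈ 15.745

15.745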